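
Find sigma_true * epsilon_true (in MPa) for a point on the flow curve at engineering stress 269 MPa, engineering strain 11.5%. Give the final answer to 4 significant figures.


sigma_true = sigma_eng * (1 + epsilon_eng)
sigma_true = 269 * (1 + 0.115) = 299.935 MPa
epsilon_true = ln(1 + epsilon_eng)
epsilon_true = ln(1 + 0.115) = 0.108854
sigma_true * epsilon_true = 299.935 * 0.108854 = 32.65 MPa


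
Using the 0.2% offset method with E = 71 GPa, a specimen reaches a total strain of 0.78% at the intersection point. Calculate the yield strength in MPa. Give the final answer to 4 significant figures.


Offset strain = 0.002
Elastic strain at yield = total_strain - offset = 7.8e-03 - 0.002 = 5.8e-03
sigma_y = E * elastic_strain = 71000 * 5.8e-03
sigma_y = 411.8 MPa


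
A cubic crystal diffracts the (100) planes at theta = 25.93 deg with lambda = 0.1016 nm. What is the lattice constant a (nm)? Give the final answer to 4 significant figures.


d = lambda / (2*sin(theta))
d = 0.1016 / (2*sin(25.93 deg))
d = 0.116175 nm
a = d * sqrt(h^2+k^2+l^2) = 0.116175 * sqrt(1)
a = 0.1162 nm


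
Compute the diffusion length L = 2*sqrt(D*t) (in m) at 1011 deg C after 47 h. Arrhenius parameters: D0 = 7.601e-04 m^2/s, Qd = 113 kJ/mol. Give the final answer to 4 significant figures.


Step 1: D = D0 * exp(-Qd/(R*T))
T = 1284.15 K
D = 7.601e-04 * exp(-113e3 / (8.314 * 1284.15)) = 1.92428e-08 m^2/s
Step 2: L = 2*sqrt(D*t)
t = 47 h = 169200 s
L = 2*sqrt(1.92428e-08 * 169200) = 0.1141 m


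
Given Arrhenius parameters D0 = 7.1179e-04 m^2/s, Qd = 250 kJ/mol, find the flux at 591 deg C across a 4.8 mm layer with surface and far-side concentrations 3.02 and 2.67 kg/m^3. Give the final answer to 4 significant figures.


Step 1: D = D0 * exp(-Qd/(R*T))
T = 591 + 273.15 = 864.15 K
D = 7.1179e-04 * exp(-250e3 / (8.314 * 864.15)) = 5.49844e-19 m^2/s
Step 2: J = D * (C1 - C2) / dx
J = 5.49844e-19 * (3.02 - 2.67) / 4.8e-03
J = 4.009e-17 kg/(m^2*s)


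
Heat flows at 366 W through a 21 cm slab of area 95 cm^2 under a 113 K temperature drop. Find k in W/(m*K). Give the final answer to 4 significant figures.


k = Q*L / (A*dT)
L = 0.21 m, A = 9.5e-03 m^2
k = 366 * 0.21 / (9.5e-03 * 113)
k = 71.6 W/(m*K)


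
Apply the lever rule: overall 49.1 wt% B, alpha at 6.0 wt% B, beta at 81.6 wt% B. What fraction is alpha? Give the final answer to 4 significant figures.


f_alpha = (C_beta - C0) / (C_beta - C_alpha)
f_alpha = (81.6 - 49.1) / (81.6 - 6.0)
f_alpha = 0.4299


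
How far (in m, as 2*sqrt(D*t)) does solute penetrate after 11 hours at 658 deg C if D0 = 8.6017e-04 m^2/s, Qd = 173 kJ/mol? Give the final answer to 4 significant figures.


Step 1: D = D0 * exp(-Qd/(R*T))
T = 931.15 K
D = 8.6017e-04 * exp(-173e3 / (8.314 * 931.15)) = 1.69616e-13 m^2/s
Step 2: L = 2*sqrt(D*t)
t = 11 h = 39600 s
L = 2*sqrt(1.69616e-13 * 39600) = 1.639e-04 m


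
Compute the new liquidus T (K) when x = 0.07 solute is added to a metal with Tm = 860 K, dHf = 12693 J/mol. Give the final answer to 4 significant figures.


dT = R*Tm^2*x / dHf
dT = 8.314 * 860^2 * 0.07 / 12693
dT = 33.911 K
T_new = 860 - 33.911 = 826.1 K


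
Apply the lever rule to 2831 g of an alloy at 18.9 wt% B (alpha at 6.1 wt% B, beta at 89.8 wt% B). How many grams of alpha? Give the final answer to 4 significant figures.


f_alpha = (C_beta - C0) / (C_beta - C_alpha)
f_alpha = (89.8 - 18.9) / (89.8 - 6.1) = 0.847073
m_alpha = f_alpha * m_total = 0.847073 * 2831 = 2398 g


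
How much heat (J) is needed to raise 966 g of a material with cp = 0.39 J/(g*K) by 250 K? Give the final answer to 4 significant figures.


Q = m * cp * dT
Q = 966 * 0.39 * 250
Q = 94190 J


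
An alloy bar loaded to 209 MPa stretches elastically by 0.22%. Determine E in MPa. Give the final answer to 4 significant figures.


E = sigma / epsilon
epsilon = 0.22% = 2.2e-03
E = 209 / 2.2e-03
E = 95000 MPa


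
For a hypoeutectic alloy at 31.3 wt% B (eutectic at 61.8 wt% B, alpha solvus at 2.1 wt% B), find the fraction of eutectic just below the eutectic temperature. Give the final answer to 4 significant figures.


f_primary = (C_e - C0) / (C_e - C_alpha_max)
f_primary = (61.8 - 31.3) / (61.8 - 2.1)
f_primary = 0.510888
f_eutectic = 1 - 0.510888 = 0.4891


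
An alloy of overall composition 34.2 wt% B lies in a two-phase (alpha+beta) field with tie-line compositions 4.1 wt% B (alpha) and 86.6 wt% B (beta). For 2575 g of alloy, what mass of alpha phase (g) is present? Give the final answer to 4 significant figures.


f_alpha = (C_beta - C0) / (C_beta - C_alpha)
f_alpha = (86.6 - 34.2) / (86.6 - 4.1) = 0.635152
m_alpha = f_alpha * m_total = 0.635152 * 2575 = 1636 g


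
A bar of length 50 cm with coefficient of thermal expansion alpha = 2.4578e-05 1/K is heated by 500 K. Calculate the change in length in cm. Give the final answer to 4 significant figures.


dL = L0 * alpha * dT
dL = 50 * 2.4578e-05 * 500
dL = 0.6145 cm


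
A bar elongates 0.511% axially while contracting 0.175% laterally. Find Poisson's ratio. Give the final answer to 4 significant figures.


nu = -epsilon_lat / epsilon_axial
Lateral strain is contraction (negative), so using magnitudes:
nu = 0.175 / 0.511
nu = 0.3425


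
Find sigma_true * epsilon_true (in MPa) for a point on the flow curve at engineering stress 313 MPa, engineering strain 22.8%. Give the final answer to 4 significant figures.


sigma_true = sigma_eng * (1 + epsilon_eng)
sigma_true = 313 * (1 + 0.228) = 384.364 MPa
epsilon_true = ln(1 + epsilon_eng)
epsilon_true = ln(1 + 0.228) = 0.205387
sigma_true * epsilon_true = 384.364 * 0.205387 = 78.94 MPa


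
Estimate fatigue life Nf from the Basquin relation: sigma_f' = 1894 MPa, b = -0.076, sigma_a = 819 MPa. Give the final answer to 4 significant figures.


sigma_a = sigma_f' * (2*Nf)^b
2*Nf = (sigma_a / sigma_f')^(1/b)
2*Nf = (819 / 1894)^(1/-0.076)
2*Nf = 61764.3
Nf = 30880 cycles


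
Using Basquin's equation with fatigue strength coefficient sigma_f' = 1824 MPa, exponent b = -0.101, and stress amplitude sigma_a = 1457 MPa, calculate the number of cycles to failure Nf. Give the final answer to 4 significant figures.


sigma_a = sigma_f' * (2*Nf)^b
2*Nf = (sigma_a / sigma_f')^(1/b)
2*Nf = (1457 / 1824)^(1/-0.101)
2*Nf = 9.24683
Nf = 4.623 cycles


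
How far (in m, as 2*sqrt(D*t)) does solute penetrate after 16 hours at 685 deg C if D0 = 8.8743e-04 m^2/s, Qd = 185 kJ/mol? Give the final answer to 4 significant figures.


Step 1: D = D0 * exp(-Qd/(R*T))
T = 958.15 K
D = 8.8743e-04 * exp(-185e3 / (8.314 * 958.15)) = 7.28256e-14 m^2/s
Step 2: L = 2*sqrt(D*t)
t = 16 h = 57600 s
L = 2*sqrt(7.28256e-14 * 57600) = 1.295e-04 m


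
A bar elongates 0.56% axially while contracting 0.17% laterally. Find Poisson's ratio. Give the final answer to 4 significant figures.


nu = -epsilon_lat / epsilon_axial
Lateral strain is contraction (negative), so using magnitudes:
nu = 0.17 / 0.56
nu = 0.3036


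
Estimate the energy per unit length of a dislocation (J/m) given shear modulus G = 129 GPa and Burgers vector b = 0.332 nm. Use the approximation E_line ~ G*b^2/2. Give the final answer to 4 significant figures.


E = G*b^2/2
b = 0.332 nm = 3.32e-10 m
G = 129 GPa = 1.29e+11 Pa
E = 0.5 * 1.29e+11 * (3.32e-10)^2
E = 7.109e-09 J/m


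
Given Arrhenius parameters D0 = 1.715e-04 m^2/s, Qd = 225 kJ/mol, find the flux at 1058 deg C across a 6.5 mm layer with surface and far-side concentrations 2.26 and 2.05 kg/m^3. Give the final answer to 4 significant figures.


Step 1: D = D0 * exp(-Qd/(R*T))
T = 1058 + 273.15 = 1331.15 K
D = 1.715e-04 * exp(-225e3 / (8.314 * 1331.15)) = 2.54034e-13 m^2/s
Step 2: J = D * (C1 - C2) / dx
J = 2.54034e-13 * (2.26 - 2.05) / 6.5e-03
J = 8.207e-12 kg/(m^2*s)


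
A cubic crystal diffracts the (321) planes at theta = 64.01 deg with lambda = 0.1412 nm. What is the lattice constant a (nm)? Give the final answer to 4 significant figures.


d = lambda / (2*sin(theta))
d = 0.1412 / (2*sin(64.01 deg))
d = 0.078543 nm
a = d * sqrt(h^2+k^2+l^2) = 0.078543 * sqrt(14)
a = 0.2939 nm


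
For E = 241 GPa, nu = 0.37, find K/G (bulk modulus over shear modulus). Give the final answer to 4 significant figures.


G = E / (2*(1+nu))
G = 241 / (2*(1+0.37)) = 87.9562 GPa
K = E / (3*(1-2*nu))
K = 241 / (3*(1-2*0.37)) = 308.974 GPa
K/G = 308.974 / 87.9562 = 3.513


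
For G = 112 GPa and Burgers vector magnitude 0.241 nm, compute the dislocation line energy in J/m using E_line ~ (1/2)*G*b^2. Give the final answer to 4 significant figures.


E = G*b^2/2
b = 0.241 nm = 2.41e-10 m
G = 112 GPa = 1.12e+11 Pa
E = 0.5 * 1.12e+11 * (2.41e-10)^2
E = 3.253e-09 J/m


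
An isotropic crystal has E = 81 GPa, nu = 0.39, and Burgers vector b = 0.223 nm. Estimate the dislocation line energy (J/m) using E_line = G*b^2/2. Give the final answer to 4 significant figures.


Step 1: G = E / (2*(1+nu))
G = 81 / (2*(1+0.39)) = 29.1367 GPa = 2.91367e+10 Pa
Step 2: E_line = G*b^2/2
b = 0.223 nm = 2.23e-10 m
E_line = 0.5 * 2.91367e+10 * (2.23e-10)^2 = 7.245e-10 J/m


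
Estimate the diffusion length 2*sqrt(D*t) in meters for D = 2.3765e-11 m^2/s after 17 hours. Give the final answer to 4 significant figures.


t = 17 hr = 61200 s
Diffusion length = 2*sqrt(D*t)
= 2*sqrt(2.3765e-11 * 61200)
= 2.412e-03 m


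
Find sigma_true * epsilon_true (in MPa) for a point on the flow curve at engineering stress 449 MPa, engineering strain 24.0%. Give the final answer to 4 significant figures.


sigma_true = sigma_eng * (1 + epsilon_eng)
sigma_true = 449 * (1 + 0.24) = 556.76 MPa
epsilon_true = ln(1 + epsilon_eng)
epsilon_true = ln(1 + 0.24) = 0.215111
sigma_true * epsilon_true = 556.76 * 0.215111 = 119.8 MPa


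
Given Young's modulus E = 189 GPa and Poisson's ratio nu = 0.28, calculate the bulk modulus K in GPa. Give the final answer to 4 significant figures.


K = E / (3*(1-2*nu))
K = 189 / (3*(1-2*0.28))
K = 143.2 GPa


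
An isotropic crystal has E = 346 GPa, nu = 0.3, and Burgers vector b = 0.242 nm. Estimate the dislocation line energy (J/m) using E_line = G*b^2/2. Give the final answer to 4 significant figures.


Step 1: G = E / (2*(1+nu))
G = 346 / (2*(1+0.3)) = 133.077 GPa = 1.33077e+11 Pa
Step 2: E_line = G*b^2/2
b = 0.242 nm = 2.42e-10 m
E_line = 0.5 * 1.33077e+11 * (2.42e-10)^2 = 3.897e-09 J/m


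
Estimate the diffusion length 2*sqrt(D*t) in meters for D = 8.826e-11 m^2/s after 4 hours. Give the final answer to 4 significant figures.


t = 4 hr = 14400 s
Diffusion length = 2*sqrt(D*t)
= 2*sqrt(8.826e-11 * 14400)
= 2.255e-03 m


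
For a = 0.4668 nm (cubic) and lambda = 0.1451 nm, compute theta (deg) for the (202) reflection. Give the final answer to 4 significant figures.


d = a / sqrt(h^2+k^2+l^2)
d = 0.4668 / sqrt(8) = 0.165039 nm
lambda = 2*d*sin(theta)  =>  sin(theta) = lambda / (2*d)
sin(theta) = 0.1451 / (2 * 0.165039) = 0.439594
theta = 26.08 deg


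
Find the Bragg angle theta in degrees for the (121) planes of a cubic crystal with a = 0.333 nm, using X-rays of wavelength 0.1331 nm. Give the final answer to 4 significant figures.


d = a / sqrt(h^2+k^2+l^2)
d = 0.333 / sqrt(6) = 0.135947 nm
lambda = 2*d*sin(theta)  =>  sin(theta) = lambda / (2*d)
sin(theta) = 0.1331 / (2 * 0.135947) = 0.48953
theta = 29.31 deg


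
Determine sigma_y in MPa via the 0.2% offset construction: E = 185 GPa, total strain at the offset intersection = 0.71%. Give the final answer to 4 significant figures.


Offset strain = 0.002
Elastic strain at yield = total_strain - offset = 7.1e-03 - 0.002 = 5.1e-03
sigma_y = E * elastic_strain = 185000 * 5.1e-03
sigma_y = 943.5 MPa


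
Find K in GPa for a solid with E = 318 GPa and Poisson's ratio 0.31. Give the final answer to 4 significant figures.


K = E / (3*(1-2*nu))
K = 318 / (3*(1-2*0.31))
K = 278.9 GPa


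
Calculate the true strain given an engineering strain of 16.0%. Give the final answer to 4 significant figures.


epsilon_true = ln(1 + epsilon_eng)
epsilon_true = ln(1 + 0.16)
epsilon_true = 0.1484


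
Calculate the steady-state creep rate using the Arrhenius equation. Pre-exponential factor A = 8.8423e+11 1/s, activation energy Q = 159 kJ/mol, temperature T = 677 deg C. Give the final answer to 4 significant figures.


rate = A * exp(-Q / (R*T))
T = 677 + 273.15 = 950.15 K
rate = 8.8423e+11 * exp(-159e3 / (8.314 * 950.15))
rate = 1604 1/s


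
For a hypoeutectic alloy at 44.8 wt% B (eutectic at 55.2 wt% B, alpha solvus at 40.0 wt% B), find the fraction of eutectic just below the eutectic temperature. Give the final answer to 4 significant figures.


f_primary = (C_e - C0) / (C_e - C_alpha_max)
f_primary = (55.2 - 44.8) / (55.2 - 40.0)
f_primary = 0.684211
f_eutectic = 1 - 0.684211 = 0.3158


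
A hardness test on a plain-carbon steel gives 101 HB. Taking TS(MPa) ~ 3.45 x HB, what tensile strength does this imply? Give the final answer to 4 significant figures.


TS (MPa) = 3.45 * HB
TS = 3.45 * 101
TS = 348.5 MPa


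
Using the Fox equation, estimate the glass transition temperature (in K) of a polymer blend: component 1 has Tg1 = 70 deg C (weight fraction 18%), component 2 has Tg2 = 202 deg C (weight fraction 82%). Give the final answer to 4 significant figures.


1/Tg = w1/Tg1 + w2/Tg2 (in Kelvin)
Tg1 = 343.15 K, Tg2 = 475.15 K
1/Tg = 0.18/343.15 + 0.82/475.15
Tg = 444.4 K


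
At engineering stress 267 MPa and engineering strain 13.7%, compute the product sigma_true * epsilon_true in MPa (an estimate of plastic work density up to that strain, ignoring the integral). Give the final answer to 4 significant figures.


sigma_true = sigma_eng * (1 + epsilon_eng)
sigma_true = 267 * (1 + 0.137) = 303.579 MPa
epsilon_true = ln(1 + epsilon_eng)
epsilon_true = ln(1 + 0.137) = 0.128393
sigma_true * epsilon_true = 303.579 * 0.128393 = 38.98 MPa


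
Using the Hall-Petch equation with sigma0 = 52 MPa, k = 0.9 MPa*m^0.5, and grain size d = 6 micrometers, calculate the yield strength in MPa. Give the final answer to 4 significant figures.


sigma_y = sigma0 + k / sqrt(d)
d = 6 um = 6e-06 m
sigma_y = 52 + 0.9 / sqrt(6e-06)
sigma_y = 419.4 MPa


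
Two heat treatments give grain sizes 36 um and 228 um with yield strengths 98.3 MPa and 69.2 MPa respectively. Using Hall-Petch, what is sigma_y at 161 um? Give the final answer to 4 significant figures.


sigma_y = sigma0 + k / sqrt(d)
1/sqrt(d1) = 1/sqrt(3.6e-05) = 166.667;  1/sqrt(d2) = 66.2266
k = (sigma1 - sigma2) / (1/sqrt(d1) - 1/sqrt(d2)) = (98.3 - 69.2) / (166.667 - 66.2266) = 0.289725 MPa*m^0.5
sigma0 = sigma1 - k/sqrt(d1) = 98.3 - 0.289725*166.667 = 50.0125 MPa
sigma_y(d3) = 50.0125 + 0.289725 / sqrt(1.61e-04) = 72.85 MPa


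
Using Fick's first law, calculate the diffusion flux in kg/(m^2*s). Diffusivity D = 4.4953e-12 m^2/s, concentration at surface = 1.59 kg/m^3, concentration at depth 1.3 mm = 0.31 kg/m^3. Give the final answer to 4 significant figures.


J = -D * (dC/dx) = D * (C1 - C2) / dx
J = 4.4953e-12 * (1.59 - 0.31) / 1.3e-03
J = 4.426e-09 kg/(m^2*s)


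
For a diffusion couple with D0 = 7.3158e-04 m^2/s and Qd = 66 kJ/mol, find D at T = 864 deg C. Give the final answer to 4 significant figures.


D = D0 * exp(-Qd / (R*T))
T = 1137.15 K
D = 7.3158e-04 * exp(-66e3 / (8.314 * 1137.15))
D = 6.799e-07 m^2/s


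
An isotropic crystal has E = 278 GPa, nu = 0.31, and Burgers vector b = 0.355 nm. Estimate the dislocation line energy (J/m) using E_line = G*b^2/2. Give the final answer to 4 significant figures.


Step 1: G = E / (2*(1+nu))
G = 278 / (2*(1+0.31)) = 106.107 GPa = 1.06107e+11 Pa
Step 2: E_line = G*b^2/2
b = 0.355 nm = 3.55e-10 m
E_line = 0.5 * 1.06107e+11 * (3.55e-10)^2 = 6.686e-09 J/m


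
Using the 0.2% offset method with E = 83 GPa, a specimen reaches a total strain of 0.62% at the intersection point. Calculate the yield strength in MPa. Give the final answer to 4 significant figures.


Offset strain = 0.002
Elastic strain at yield = total_strain - offset = 6.2e-03 - 0.002 = 4.2e-03
sigma_y = E * elastic_strain = 83000 * 4.2e-03
sigma_y = 348.6 MPa


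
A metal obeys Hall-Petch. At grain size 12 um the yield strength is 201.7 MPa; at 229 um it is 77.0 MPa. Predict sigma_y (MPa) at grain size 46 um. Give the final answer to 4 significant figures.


sigma_y = sigma0 + k / sqrt(d)
1/sqrt(d1) = 1/sqrt(1.2e-05) = 288.675;  1/sqrt(d2) = 66.0819
k = (sigma1 - sigma2) / (1/sqrt(d1) - 1/sqrt(d2)) = (201.7 - 77.0) / (288.675 - 66.0819) = 0.560215 MPa*m^0.5
sigma0 = sigma1 - k/sqrt(d1) = 201.7 - 0.560215*288.675 = 39.98 MPa
sigma_y(d3) = 39.98 + 0.560215 / sqrt(4.6e-05) = 122.6 MPa


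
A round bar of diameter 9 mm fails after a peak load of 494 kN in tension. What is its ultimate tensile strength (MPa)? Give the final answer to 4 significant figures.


A0 = pi*(d/2)^2 = pi*(9/2)^2 = 63.6173 mm^2
UTS = F_max / A0 = 494*1000 / 63.6173
UTS = 7765 MPa


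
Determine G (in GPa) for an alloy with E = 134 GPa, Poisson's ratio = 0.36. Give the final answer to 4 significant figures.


G = E / (2*(1+nu))
G = 134 / (2*(1+0.36))
G = 49.26 GPa


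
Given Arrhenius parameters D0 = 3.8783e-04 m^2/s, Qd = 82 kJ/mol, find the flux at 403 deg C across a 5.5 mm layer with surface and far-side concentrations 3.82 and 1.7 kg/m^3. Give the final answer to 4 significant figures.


Step 1: D = D0 * exp(-Qd/(R*T))
T = 403 + 273.15 = 676.15 K
D = 3.8783e-04 * exp(-82e3 / (8.314 * 676.15)) = 1.79334e-10 m^2/s
Step 2: J = D * (C1 - C2) / dx
J = 1.79334e-10 * (3.82 - 1.7) / 5.5e-03
J = 6.913e-08 kg/(m^2*s)


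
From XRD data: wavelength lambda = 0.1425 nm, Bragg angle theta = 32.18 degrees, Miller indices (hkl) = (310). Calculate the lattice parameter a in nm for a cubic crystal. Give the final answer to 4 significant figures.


d = lambda / (2*sin(theta))
d = 0.1425 / (2*sin(32.18 deg))
d = 0.133783 nm
a = d * sqrt(h^2+k^2+l^2) = 0.133783 * sqrt(10)
a = 0.4231 nm


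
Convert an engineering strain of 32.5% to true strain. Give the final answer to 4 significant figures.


epsilon_true = ln(1 + epsilon_eng)
epsilon_true = ln(1 + 0.325)
epsilon_true = 0.2814


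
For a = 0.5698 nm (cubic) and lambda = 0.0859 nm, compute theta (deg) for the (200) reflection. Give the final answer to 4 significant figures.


d = a / sqrt(h^2+k^2+l^2)
d = 0.5698 / sqrt(4) = 0.2849 nm
lambda = 2*d*sin(theta)  =>  sin(theta) = lambda / (2*d)
sin(theta) = 0.0859 / (2 * 0.2849) = 0.150755
theta = 8.671 deg


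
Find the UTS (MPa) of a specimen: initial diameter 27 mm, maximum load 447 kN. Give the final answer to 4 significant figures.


A0 = pi*(d/2)^2 = pi*(27/2)^2 = 572.555 mm^2
UTS = F_max / A0 = 447*1000 / 572.555
UTS = 780.7 MPa


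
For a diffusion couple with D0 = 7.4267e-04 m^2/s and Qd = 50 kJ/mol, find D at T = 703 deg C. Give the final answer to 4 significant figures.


D = D0 * exp(-Qd / (R*T))
T = 976.15 K
D = 7.4267e-04 * exp(-50e3 / (8.314 * 976.15))
D = 1.567e-06 m^2/s


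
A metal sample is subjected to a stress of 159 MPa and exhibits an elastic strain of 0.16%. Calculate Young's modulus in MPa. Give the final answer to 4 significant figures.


E = sigma / epsilon
epsilon = 0.16% = 1.6e-03
E = 159 / 1.6e-03
E = 99380 MPa


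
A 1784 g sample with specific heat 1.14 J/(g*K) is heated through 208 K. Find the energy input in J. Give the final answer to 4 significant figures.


Q = m * cp * dT
Q = 1784 * 1.14 * 208
Q = 423000 J


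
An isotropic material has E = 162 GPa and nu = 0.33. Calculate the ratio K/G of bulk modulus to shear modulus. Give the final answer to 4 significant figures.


G = E / (2*(1+nu))
G = 162 / (2*(1+0.33)) = 60.9023 GPa
K = E / (3*(1-2*nu))
K = 162 / (3*(1-2*0.33)) = 158.824 GPa
K/G = 158.824 / 60.9023 = 2.608


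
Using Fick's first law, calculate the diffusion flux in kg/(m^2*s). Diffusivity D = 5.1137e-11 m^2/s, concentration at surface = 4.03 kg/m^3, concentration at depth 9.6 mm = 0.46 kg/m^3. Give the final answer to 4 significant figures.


J = -D * (dC/dx) = D * (C1 - C2) / dx
J = 5.1137e-11 * (4.03 - 0.46) / 9.6e-03
J = 1.902e-08 kg/(m^2*s)


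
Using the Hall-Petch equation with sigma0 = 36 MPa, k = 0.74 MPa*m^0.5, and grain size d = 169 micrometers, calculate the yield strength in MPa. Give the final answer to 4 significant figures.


sigma_y = sigma0 + k / sqrt(d)
d = 169 um = 1.69e-04 m
sigma_y = 36 + 0.74 / sqrt(1.69e-04)
sigma_y = 92.92 MPa


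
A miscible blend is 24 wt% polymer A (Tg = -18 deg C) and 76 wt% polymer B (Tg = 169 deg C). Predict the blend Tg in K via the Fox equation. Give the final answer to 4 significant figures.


1/Tg = w1/Tg1 + w2/Tg2 (in Kelvin)
Tg1 = 255.15 K, Tg2 = 442.15 K
1/Tg = 0.24/255.15 + 0.76/442.15
Tg = 376 K


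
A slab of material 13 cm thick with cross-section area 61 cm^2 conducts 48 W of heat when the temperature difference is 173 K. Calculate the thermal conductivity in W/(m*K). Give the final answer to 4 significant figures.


k = Q*L / (A*dT)
L = 0.13 m, A = 6.1e-03 m^2
k = 48 * 0.13 / (6.1e-03 * 173)
k = 5.913 W/(m*K)


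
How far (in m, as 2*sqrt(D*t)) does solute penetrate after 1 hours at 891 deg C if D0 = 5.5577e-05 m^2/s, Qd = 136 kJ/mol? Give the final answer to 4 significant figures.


Step 1: D = D0 * exp(-Qd/(R*T))
T = 1164.15 K
D = 5.5577e-05 * exp(-136e3 / (8.314 * 1164.15)) = 4.3898e-11 m^2/s
Step 2: L = 2*sqrt(D*t)
t = 1 h = 3600 s
L = 2*sqrt(4.3898e-11 * 3600) = 7.951e-04 m


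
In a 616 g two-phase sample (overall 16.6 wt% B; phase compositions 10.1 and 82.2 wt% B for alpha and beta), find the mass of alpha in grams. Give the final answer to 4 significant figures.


f_alpha = (C_beta - C0) / (C_beta - C_alpha)
f_alpha = (82.2 - 16.6) / (82.2 - 10.1) = 0.909847
m_alpha = f_alpha * m_total = 0.909847 * 616 = 560.5 g


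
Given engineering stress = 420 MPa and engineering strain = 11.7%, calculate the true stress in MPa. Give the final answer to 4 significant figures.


sigma_true = sigma_eng * (1 + epsilon_eng)
sigma_true = 420 * (1 + 0.117)
sigma_true = 469.1 MPa


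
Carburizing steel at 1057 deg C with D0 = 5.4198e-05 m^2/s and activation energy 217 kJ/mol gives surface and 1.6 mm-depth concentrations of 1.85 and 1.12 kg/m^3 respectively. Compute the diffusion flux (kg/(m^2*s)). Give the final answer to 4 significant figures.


Step 1: D = D0 * exp(-Qd/(R*T))
T = 1057 + 273.15 = 1330.15 K
D = 5.4198e-05 * exp(-217e3 / (8.314 * 1330.15)) = 1.62983e-13 m^2/s
Step 2: J = D * (C1 - C2) / dx
J = 1.62983e-13 * (1.85 - 1.12) / 1.6e-03
J = 7.436e-11 kg/(m^2*s)


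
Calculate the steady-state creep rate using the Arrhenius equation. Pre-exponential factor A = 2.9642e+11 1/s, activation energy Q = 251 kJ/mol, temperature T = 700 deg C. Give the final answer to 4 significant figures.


rate = A * exp(-Q / (R*T))
T = 700 + 273.15 = 973.15 K
rate = 2.9642e+11 * exp(-251e3 / (8.314 * 973.15))
rate = 9.972e-03 1/s


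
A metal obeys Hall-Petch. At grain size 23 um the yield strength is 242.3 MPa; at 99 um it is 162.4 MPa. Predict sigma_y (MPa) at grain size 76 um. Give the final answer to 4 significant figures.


sigma_y = sigma0 + k / sqrt(d)
1/sqrt(d1) = 1/sqrt(2.3e-05) = 208.514;  1/sqrt(d2) = 100.504
k = (sigma1 - sigma2) / (1/sqrt(d1) - 1/sqrt(d2)) = (242.3 - 162.4) / (208.514 - 100.504) = 0.739742 MPa*m^0.5
sigma0 = sigma1 - k/sqrt(d1) = 242.3 - 0.739742*208.514 = 88.0531 MPa
sigma_y(d3) = 88.0531 + 0.739742 / sqrt(7.6e-05) = 172.9 MPa


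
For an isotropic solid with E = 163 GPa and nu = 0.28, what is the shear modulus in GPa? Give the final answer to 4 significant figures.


G = E / (2*(1+nu))
G = 163 / (2*(1+0.28))
G = 63.67 GPa


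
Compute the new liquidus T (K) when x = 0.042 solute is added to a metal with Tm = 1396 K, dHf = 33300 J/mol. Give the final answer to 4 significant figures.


dT = R*Tm^2*x / dHf
dT = 8.314 * 1396^2 * 0.042 / 33300
dT = 20.4355 K
T_new = 1396 - 20.4355 = 1376 K


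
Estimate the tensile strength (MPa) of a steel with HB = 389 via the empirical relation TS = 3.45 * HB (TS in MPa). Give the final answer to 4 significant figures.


TS (MPa) = 3.45 * HB
TS = 3.45 * 389
TS = 1342 MPa


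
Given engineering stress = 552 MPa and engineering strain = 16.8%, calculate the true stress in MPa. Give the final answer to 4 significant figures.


sigma_true = sigma_eng * (1 + epsilon_eng)
sigma_true = 552 * (1 + 0.168)
sigma_true = 644.7 MPa


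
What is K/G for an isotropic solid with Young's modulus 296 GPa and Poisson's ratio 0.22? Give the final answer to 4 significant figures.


G = E / (2*(1+nu))
G = 296 / (2*(1+0.22)) = 121.311 GPa
K = E / (3*(1-2*nu))
K = 296 / (3*(1-2*0.22)) = 176.19 GPa
K/G = 176.19 / 121.311 = 1.452


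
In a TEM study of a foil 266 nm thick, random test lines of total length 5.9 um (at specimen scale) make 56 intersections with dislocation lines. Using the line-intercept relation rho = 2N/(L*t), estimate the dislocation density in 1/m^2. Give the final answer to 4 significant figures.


rho = 2N / (L * t)
L = 5.9 um = 5.9e-06 m, t = 266 nm = 2.66e-07 m
rho = 2 * 56 / (5.9e-06 * 2.66e-07)
rho = 7.136e+13 1/m^2


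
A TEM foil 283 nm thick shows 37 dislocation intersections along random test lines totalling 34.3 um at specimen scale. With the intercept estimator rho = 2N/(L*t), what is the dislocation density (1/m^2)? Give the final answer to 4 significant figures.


rho = 2N / (L * t)
L = 34.3 um = 3.43e-05 m, t = 283 nm = 2.83e-07 m
rho = 2 * 37 / (3.43e-05 * 2.83e-07)
rho = 7.623e+12 1/m^2


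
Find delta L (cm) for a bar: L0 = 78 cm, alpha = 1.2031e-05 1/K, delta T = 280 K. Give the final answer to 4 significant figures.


dL = L0 * alpha * dT
dL = 78 * 1.2031e-05 * 280
dL = 0.2628 cm


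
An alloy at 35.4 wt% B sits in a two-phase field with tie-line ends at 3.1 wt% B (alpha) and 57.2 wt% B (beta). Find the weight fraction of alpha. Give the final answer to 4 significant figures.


f_alpha = (C_beta - C0) / (C_beta - C_alpha)
f_alpha = (57.2 - 35.4) / (57.2 - 3.1)
f_alpha = 0.403


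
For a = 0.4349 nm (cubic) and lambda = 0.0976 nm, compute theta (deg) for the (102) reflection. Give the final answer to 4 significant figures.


d = a / sqrt(h^2+k^2+l^2)
d = 0.4349 / sqrt(5) = 0.194493 nm
lambda = 2*d*sin(theta)  =>  sin(theta) = lambda / (2*d)
sin(theta) = 0.0976 / (2 * 0.194493) = 0.250909
theta = 14.53 deg


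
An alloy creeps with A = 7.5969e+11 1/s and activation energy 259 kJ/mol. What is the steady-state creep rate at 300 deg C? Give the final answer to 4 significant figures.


rate = A * exp(-Q / (R*T))
T = 300 + 273.15 = 573.15 K
rate = 7.5969e+11 * exp(-259e3 / (8.314 * 573.15))
rate = 1.886e-12 1/s


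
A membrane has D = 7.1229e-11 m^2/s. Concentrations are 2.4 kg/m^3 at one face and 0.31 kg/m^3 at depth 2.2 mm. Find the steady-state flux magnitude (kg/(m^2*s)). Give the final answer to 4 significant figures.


J = -D * (dC/dx) = D * (C1 - C2) / dx
J = 7.1229e-11 * (2.4 - 0.31) / 2.2e-03
J = 6.767e-08 kg/(m^2*s)


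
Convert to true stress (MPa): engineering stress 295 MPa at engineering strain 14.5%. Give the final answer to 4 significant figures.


sigma_true = sigma_eng * (1 + epsilon_eng)
sigma_true = 295 * (1 + 0.145)
sigma_true = 337.8 MPa


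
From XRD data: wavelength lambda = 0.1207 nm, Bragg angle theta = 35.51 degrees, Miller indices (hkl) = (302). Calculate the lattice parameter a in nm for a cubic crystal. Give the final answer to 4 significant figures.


d = lambda / (2*sin(theta))
d = 0.1207 / (2*sin(35.51 deg))
d = 0.1039 nm
a = d * sqrt(h^2+k^2+l^2) = 0.1039 * sqrt(13)
a = 0.3746 nm


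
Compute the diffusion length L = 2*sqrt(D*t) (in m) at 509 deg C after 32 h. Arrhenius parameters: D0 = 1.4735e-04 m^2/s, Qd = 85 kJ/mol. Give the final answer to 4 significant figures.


Step 1: D = D0 * exp(-Qd/(R*T))
T = 782.15 K
D = 1.4735e-04 * exp(-85e3 / (8.314 * 782.15)) = 3.10139e-10 m^2/s
Step 2: L = 2*sqrt(D*t)
t = 32 h = 115200 s
L = 2*sqrt(3.10139e-10 * 115200) = 0.01195 m


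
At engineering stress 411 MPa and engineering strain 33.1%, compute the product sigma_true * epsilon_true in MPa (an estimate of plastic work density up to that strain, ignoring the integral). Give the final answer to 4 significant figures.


sigma_true = sigma_eng * (1 + epsilon_eng)
sigma_true = 411 * (1 + 0.331) = 547.041 MPa
epsilon_true = ln(1 + epsilon_eng)
epsilon_true = ln(1 + 0.331) = 0.285931
sigma_true * epsilon_true = 547.041 * 0.285931 = 156.4 MPa


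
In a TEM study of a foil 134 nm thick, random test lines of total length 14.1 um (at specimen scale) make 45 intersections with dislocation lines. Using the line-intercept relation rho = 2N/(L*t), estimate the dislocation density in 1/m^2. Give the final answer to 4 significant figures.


rho = 2N / (L * t)
L = 14.1 um = 1.41e-05 m, t = 134 nm = 1.34e-07 m
rho = 2 * 45 / (1.41e-05 * 1.34e-07)
rho = 4.763e+13 1/m^2


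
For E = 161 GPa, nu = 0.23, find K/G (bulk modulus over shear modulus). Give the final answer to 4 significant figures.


G = E / (2*(1+nu))
G = 161 / (2*(1+0.23)) = 65.4472 GPa
K = E / (3*(1-2*nu))
K = 161 / (3*(1-2*0.23)) = 99.3827 GPa
K/G = 99.3827 / 65.4472 = 1.519


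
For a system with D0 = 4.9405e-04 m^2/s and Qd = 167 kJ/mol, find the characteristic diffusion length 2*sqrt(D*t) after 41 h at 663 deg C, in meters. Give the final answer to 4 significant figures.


Step 1: D = D0 * exp(-Qd/(R*T))
T = 936.15 K
D = 4.9405e-04 * exp(-167e3 / (8.314 * 936.15)) = 2.37293e-13 m^2/s
Step 2: L = 2*sqrt(D*t)
t = 41 h = 147600 s
L = 2*sqrt(2.37293e-13 * 147600) = 3.743e-04 m


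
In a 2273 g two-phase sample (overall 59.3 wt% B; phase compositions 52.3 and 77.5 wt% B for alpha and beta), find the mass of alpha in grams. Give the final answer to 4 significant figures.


f_alpha = (C_beta - C0) / (C_beta - C_alpha)
f_alpha = (77.5 - 59.3) / (77.5 - 52.3) = 0.722222
m_alpha = f_alpha * m_total = 0.722222 * 2273 = 1642 g


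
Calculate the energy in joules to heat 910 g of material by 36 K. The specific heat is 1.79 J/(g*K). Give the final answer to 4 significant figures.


Q = m * cp * dT
Q = 910 * 1.79 * 36
Q = 58640 J


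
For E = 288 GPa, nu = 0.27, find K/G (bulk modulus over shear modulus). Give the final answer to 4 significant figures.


G = E / (2*(1+nu))
G = 288 / (2*(1+0.27)) = 113.386 GPa
K = E / (3*(1-2*nu))
K = 288 / (3*(1-2*0.27)) = 208.696 GPa
K/G = 208.696 / 113.386 = 1.841


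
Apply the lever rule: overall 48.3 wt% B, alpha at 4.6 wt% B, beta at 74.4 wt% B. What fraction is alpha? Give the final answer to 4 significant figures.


f_alpha = (C_beta - C0) / (C_beta - C_alpha)
f_alpha = (74.4 - 48.3) / (74.4 - 4.6)
f_alpha = 0.3739


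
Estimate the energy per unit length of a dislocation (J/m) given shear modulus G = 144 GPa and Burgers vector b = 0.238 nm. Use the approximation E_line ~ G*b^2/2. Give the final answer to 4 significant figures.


E = G*b^2/2
b = 0.238 nm = 2.38e-10 m
G = 144 GPa = 1.44e+11 Pa
E = 0.5 * 1.44e+11 * (2.38e-10)^2
E = 4.078e-09 J/m


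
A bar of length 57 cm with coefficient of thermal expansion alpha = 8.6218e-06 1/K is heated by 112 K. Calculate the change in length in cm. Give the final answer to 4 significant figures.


dL = L0 * alpha * dT
dL = 57 * 8.6218e-06 * 112
dL = 0.05504 cm


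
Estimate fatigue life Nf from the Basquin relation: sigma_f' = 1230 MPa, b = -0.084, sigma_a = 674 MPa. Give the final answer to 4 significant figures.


sigma_a = sigma_f' * (2*Nf)^b
2*Nf = (sigma_a / sigma_f')^(1/b)
2*Nf = (674 / 1230)^(1/-0.084)
2*Nf = 1288.43
Nf = 644.2 cycles


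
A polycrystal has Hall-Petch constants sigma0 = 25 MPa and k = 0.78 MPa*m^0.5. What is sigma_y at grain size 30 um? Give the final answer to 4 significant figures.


sigma_y = sigma0 + k / sqrt(d)
d = 30 um = 3e-05 m
sigma_y = 25 + 0.78 / sqrt(3e-05)
sigma_y = 167.4 MPa


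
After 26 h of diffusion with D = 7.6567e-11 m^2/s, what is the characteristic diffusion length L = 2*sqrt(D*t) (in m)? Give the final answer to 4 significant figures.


t = 26 hr = 93600 s
Diffusion length = 2*sqrt(D*t)
= 2*sqrt(7.6567e-11 * 93600)
= 5.354e-03 m


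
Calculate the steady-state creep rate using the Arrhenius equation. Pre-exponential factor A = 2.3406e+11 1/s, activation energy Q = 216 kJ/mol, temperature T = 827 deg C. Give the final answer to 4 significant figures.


rate = A * exp(-Q / (R*T))
T = 827 + 273.15 = 1100.15 K
rate = 2.3406e+11 * exp(-216e3 / (8.314 * 1100.15))
rate = 12.98 1/s


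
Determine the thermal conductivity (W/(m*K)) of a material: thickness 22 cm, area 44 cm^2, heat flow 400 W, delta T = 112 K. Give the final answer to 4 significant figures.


k = Q*L / (A*dT)
L = 0.22 m, A = 4.4e-03 m^2
k = 400 * 0.22 / (4.4e-03 * 112)
k = 178.6 W/(m*K)


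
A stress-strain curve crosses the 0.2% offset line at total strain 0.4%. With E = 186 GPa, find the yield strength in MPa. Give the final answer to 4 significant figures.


Offset strain = 0.002
Elastic strain at yield = total_strain - offset = 4e-03 - 0.002 = 2e-03
sigma_y = E * elastic_strain = 186000 * 2e-03
sigma_y = 372 MPa


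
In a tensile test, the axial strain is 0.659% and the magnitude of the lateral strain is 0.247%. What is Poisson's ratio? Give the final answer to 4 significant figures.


nu = -epsilon_lat / epsilon_axial
Lateral strain is contraction (negative), so using magnitudes:
nu = 0.247 / 0.659
nu = 0.3748


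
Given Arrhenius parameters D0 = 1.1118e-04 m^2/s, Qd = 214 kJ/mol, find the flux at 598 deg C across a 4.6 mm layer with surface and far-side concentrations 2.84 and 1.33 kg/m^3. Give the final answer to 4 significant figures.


Step 1: D = D0 * exp(-Qd/(R*T))
T = 598 + 273.15 = 871.15 K
D = 1.1118e-04 * exp(-214e3 / (8.314 * 871.15)) = 1.63683e-17 m^2/s
Step 2: J = D * (C1 - C2) / dx
J = 1.63683e-17 * (2.84 - 1.33) / 4.6e-03
J = 5.373e-15 kg/(m^2*s)


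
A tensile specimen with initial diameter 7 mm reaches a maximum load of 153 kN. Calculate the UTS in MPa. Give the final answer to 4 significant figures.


A0 = pi*(d/2)^2 = pi*(7/2)^2 = 38.4845 mm^2
UTS = F_max / A0 = 153*1000 / 38.4845
UTS = 3976 MPa


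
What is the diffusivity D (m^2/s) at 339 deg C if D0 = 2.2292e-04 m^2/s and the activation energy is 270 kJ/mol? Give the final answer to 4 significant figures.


D = D0 * exp(-Qd / (R*T))
T = 612.15 K
D = 2.2292e-04 * exp(-270e3 / (8.314 * 612.15))
D = 2.034e-27 m^2/s


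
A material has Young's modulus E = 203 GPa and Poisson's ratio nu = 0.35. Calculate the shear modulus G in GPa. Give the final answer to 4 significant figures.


G = E / (2*(1+nu))
G = 203 / (2*(1+0.35))
G = 75.19 GPa


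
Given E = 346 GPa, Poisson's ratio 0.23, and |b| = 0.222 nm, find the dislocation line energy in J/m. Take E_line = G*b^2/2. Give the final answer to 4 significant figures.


Step 1: G = E / (2*(1+nu))
G = 346 / (2*(1+0.23)) = 140.65 GPa = 1.4065e+11 Pa
Step 2: E_line = G*b^2/2
b = 0.222 nm = 2.22e-10 m
E_line = 0.5 * 1.4065e+11 * (2.22e-10)^2 = 3.466e-09 J/m


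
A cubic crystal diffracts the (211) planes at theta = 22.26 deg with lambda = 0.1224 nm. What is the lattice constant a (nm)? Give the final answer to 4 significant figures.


d = lambda / (2*sin(theta))
d = 0.1224 / (2*sin(22.26 deg))
d = 0.161559 nm
a = d * sqrt(h^2+k^2+l^2) = 0.161559 * sqrt(6)
a = 0.3957 nm


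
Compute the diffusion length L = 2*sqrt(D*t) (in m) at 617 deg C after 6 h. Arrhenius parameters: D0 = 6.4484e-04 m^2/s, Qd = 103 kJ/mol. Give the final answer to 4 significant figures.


Step 1: D = D0 * exp(-Qd/(R*T))
T = 890.15 K
D = 6.4484e-04 * exp(-103e3 / (8.314 * 890.15)) = 5.82264e-10 m^2/s
Step 2: L = 2*sqrt(D*t)
t = 6 h = 21600 s
L = 2*sqrt(5.82264e-10 * 21600) = 7.093e-03 m


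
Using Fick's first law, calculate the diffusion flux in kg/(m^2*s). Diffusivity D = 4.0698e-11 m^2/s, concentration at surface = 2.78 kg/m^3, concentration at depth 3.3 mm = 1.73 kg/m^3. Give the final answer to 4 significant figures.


J = -D * (dC/dx) = D * (C1 - C2) / dx
J = 4.0698e-11 * (2.78 - 1.73) / 3.3e-03
J = 1.295e-08 kg/(m^2*s)


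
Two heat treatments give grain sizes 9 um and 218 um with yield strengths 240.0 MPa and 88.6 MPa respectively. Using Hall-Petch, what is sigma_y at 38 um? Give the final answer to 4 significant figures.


sigma_y = sigma0 + k / sqrt(d)
1/sqrt(d1) = 1/sqrt(9e-06) = 333.333;  1/sqrt(d2) = 67.7285
k = (sigma1 - sigma2) / (1/sqrt(d1) - 1/sqrt(d2)) = (240.0 - 88.6) / (333.333 - 67.7285) = 0.57002 MPa*m^0.5
sigma0 = sigma1 - k/sqrt(d1) = 240.0 - 0.57002*333.333 = 49.9934 MPa
sigma_y(d3) = 49.9934 + 0.57002 / sqrt(3.8e-05) = 142.5 MPa


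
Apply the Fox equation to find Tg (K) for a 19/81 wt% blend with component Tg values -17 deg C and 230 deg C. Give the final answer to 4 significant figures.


1/Tg = w1/Tg1 + w2/Tg2 (in Kelvin)
Tg1 = 256.15 K, Tg2 = 503.15 K
1/Tg = 0.19/256.15 + 0.81/503.15
Tg = 425.2 K


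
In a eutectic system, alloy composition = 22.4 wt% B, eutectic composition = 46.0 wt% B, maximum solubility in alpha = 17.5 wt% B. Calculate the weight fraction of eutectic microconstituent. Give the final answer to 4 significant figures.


f_primary = (C_e - C0) / (C_e - C_alpha_max)
f_primary = (46.0 - 22.4) / (46.0 - 17.5)
f_primary = 0.82807
f_eutectic = 1 - 0.82807 = 0.1719


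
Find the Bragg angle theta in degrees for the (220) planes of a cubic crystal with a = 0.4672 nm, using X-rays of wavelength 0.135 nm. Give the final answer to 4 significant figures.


d = a / sqrt(h^2+k^2+l^2)
d = 0.4672 / sqrt(8) = 0.16518 nm
lambda = 2*d*sin(theta)  =>  sin(theta) = lambda / (2*d)
sin(theta) = 0.135 / (2 * 0.16518) = 0.408645
theta = 24.12 deg


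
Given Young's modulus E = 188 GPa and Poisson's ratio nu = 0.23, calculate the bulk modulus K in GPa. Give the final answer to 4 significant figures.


K = E / (3*(1-2*nu))
K = 188 / (3*(1-2*0.23))
K = 116 GPa


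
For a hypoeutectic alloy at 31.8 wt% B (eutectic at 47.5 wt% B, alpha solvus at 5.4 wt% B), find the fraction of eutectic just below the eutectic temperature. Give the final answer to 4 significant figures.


f_primary = (C_e - C0) / (C_e - C_alpha_max)
f_primary = (47.5 - 31.8) / (47.5 - 5.4)
f_primary = 0.372922
f_eutectic = 1 - 0.372922 = 0.6271


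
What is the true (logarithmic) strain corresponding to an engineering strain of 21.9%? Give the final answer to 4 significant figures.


epsilon_true = ln(1 + epsilon_eng)
epsilon_true = ln(1 + 0.219)
epsilon_true = 0.198


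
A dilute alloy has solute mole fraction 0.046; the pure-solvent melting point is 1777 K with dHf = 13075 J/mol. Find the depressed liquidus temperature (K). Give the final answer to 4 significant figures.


dT = R*Tm^2*x / dHf
dT = 8.314 * 1777^2 * 0.046 / 13075
dT = 92.3636 K
T_new = 1777 - 92.3636 = 1685 K


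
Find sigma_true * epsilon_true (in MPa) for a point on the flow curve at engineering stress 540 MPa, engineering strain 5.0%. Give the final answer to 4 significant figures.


sigma_true = sigma_eng * (1 + epsilon_eng)
sigma_true = 540 * (1 + 0.05) = 567 MPa
epsilon_true = ln(1 + epsilon_eng)
epsilon_true = ln(1 + 0.05) = 0.0487902
sigma_true * epsilon_true = 567 * 0.0487902 = 27.66 MPa


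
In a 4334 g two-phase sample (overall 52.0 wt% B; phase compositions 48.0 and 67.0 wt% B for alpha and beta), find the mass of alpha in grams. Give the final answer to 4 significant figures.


f_alpha = (C_beta - C0) / (C_beta - C_alpha)
f_alpha = (67.0 - 52.0) / (67.0 - 48.0) = 0.789474
m_alpha = f_alpha * m_total = 0.789474 * 4334 = 3422 g


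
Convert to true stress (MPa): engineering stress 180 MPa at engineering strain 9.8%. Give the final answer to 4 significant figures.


sigma_true = sigma_eng * (1 + epsilon_eng)
sigma_true = 180 * (1 + 0.098)
sigma_true = 197.6 MPa


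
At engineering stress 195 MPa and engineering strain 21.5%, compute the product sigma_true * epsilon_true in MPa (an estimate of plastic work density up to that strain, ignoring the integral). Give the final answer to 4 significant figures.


sigma_true = sigma_eng * (1 + epsilon_eng)
sigma_true = 195 * (1 + 0.215) = 236.925 MPa
epsilon_true = ln(1 + epsilon_eng)
epsilon_true = ln(1 + 0.215) = 0.194744
sigma_true * epsilon_true = 236.925 * 0.194744 = 46.14 MPa
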